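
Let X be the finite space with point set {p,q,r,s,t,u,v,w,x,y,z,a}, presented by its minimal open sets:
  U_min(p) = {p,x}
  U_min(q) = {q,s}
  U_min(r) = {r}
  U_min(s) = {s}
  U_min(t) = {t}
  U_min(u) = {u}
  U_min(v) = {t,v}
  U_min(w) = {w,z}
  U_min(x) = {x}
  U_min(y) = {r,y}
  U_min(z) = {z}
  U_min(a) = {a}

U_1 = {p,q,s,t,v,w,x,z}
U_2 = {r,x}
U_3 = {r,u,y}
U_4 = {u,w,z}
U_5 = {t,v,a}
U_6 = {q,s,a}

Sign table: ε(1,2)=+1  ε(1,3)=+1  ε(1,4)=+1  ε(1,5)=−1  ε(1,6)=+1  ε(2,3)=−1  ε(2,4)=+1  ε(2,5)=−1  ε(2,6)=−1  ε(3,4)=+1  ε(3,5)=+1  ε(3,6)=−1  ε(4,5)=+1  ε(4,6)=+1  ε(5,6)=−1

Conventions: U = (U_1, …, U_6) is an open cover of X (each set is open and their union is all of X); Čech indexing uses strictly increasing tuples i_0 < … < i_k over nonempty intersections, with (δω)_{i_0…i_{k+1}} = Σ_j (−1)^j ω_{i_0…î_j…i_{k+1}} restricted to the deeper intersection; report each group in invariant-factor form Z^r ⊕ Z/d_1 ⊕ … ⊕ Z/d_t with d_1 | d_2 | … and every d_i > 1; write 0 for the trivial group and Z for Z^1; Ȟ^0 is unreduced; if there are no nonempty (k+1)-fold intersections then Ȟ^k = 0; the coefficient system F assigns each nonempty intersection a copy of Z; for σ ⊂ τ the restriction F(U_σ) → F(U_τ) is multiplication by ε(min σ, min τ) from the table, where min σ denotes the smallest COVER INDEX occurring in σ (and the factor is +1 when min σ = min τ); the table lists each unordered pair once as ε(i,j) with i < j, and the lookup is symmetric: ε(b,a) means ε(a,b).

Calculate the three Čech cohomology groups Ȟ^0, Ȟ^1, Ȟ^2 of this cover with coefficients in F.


Ȟ^0(U;F) ≅ 0; Ȟ^1(U;F) ≅ Z ⊕ Z/2; Ȟ^2(U;F) ≅ 0

nerve simplices:
  U12={x} U14={w,z} U15={t,v} U16={q,s} U23={r} U34={u} U56={a}
C dims 6,7; δ0: rk 6, SNF 1^5·2
degree 0: 6−6−0 = 0 → Ȟ^0 ≅ 0
degree 1: 7−0−6 = 1 plus torsion [2] → Ȟ^1 ≅ Z ⊕ Z/2
degree 2: 0−0−0 = 0 → Ȟ^2 ≅ 0


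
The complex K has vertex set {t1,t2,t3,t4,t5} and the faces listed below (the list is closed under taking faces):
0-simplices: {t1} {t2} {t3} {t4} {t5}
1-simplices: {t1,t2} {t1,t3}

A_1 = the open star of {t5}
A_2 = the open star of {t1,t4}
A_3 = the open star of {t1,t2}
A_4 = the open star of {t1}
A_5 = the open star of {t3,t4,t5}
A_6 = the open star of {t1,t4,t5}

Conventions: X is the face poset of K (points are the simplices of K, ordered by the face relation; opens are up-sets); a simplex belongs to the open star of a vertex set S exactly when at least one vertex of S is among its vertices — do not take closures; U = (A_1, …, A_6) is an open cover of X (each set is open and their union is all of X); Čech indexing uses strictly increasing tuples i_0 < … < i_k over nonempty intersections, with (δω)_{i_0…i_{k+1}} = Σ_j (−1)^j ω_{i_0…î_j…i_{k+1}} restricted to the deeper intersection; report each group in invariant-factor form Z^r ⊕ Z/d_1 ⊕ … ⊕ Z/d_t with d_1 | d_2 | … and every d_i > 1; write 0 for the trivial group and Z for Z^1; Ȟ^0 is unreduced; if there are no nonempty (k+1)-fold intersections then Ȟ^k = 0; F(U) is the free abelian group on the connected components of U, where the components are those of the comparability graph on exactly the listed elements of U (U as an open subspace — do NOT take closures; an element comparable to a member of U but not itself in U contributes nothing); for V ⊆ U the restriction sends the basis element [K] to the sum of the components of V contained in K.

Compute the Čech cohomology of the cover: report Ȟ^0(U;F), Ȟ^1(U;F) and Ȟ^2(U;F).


Ȟ^0(U;F) ≅ Z^3, Ȟ^1(U;F) ≅ 0 and Ȟ^2(U;F) ≅ 0

nonempty overlaps:
  A1={{t5}} A2={{t1},{t4},{t1,t2},{t1,t3}} A3={{t1},{t2},{t1,t2},{t1,t3}} A4={{t1},{t1,t2},{t1,t3}} A5={{t3},{t4},{t5},{t1,t3}} A6={{t1},{t4},{t5},{t1,t2},{t1,t3}}
  A15={{t5}} A16={{t5}} A23={{t1},{t1,t2},{t1,t3}} A24={{t1},{t1,t2},{t1,t3}} A25={{t4},{t1,t3}} A26={{t1},{t4},{t1,t2},{t1,t3}} A34={{t1},{t1,t2},{t1,t3}} A35={{t1,t3}} A36={{t1},{t1,t2},{t1,t3}} A45={{t1,t3}} A46={{t1},{t1,t2},{t1,t3}} A56={{t4},{t5},{t1,t3}}
  A156={{t5}} A234={{t1},{t1,t2},{t1,t3}} A235={{t1,t3}} A236={{t1},{t1,t2},{t1,t3}} A245={{t1,t3}} A246={{t1},{t1,t2},{t1,t3}} A256={{t4},{t1,t3}} A345={{t1,t3}} A346={{t1},{t1,t2},{t1,t3}} A356={{t1,t3}} A456={{t1,t3}}
  A2345={{t1,t3}} A2346={{t1},{t1,t2},{t1,t3}} A2356={{t1,t3}} A2456={{t1,t3}} A3456={{t1,t3}}
  A23456={{t1,t3}}
components per intersection:
  A1: {{t5}}
  A2: {{t1},{t1,t2},{t1,t3}} {{t4}}
  A3: {{t1},{t2},{t1,t2},{t1,t3}}
  A4: {{t1},{t1,t2},{t1,t3}}
  A5: {{t3},{t1,t3}} {{t4}} {{t5}}
  A6: {{t1},{t1,t2},{t1,t3}} {{t4}} {{t5}}
  A15: {{t5}}
  A16: {{t5}}
  A23: {{t1},{t1,t2},{t1,t3}}
  A24: {{t1},{t1,t2},{t1,t3}}
  A25: {{t4}} {{t1,t3}}
  A26: {{t1},{t1,t2},{t1,t3}} {{t4}}
  A34: {{t1},{t1,t2},{t1,t3}}
  A35: {{t1,t3}}
  A36: {{t1},{t1,t2},{t1,t3}}
  A45: {{t1,t3}}
  A46: {{t1},{t1,t2},{t1,t3}}
  A56: {{t4}} {{t5}} {{t1,t3}}
  A156: {{t5}}
  A234: {{t1},{t1,t2},{t1,t3}}
  A235: {{t1,t3}}
  A236: {{t1},{t1,t2},{t1,t3}}
  A245: {{t1,t3}}
  A246: {{t1},{t1,t2},{t1,t3}}
  A256: {{t4}} {{t1,t3}}
  A345: {{t1,t3}}
  A346: {{t1},{t1,t2},{t1,t3}}
  A356: {{t1,t3}}
  A456: {{t1,t3}}
  A2345: {{t1,t3}}
  A2346: {{t1},{t1,t2},{t1,t3}}
  A2356: {{t1,t3}}
  A2456: {{t1,t3}}
  A3456: {{t1,t3}}
  A23456: {{t1,t3}}
C dims 11,16,12,5; δ0: rk 8, SNF 1^8; δ1: rk 8, SNF 1^8; δ2: rk 4, SNF 1^4
degree 0: 11−8−0 = 3 → Ȟ^0 ≅ Z^3
degree 1: 16−8−8 = 0 → Ȟ^1 ≅ 0
degree 2: 12−4−8 = 0 → Ȟ^2 ≅ 0


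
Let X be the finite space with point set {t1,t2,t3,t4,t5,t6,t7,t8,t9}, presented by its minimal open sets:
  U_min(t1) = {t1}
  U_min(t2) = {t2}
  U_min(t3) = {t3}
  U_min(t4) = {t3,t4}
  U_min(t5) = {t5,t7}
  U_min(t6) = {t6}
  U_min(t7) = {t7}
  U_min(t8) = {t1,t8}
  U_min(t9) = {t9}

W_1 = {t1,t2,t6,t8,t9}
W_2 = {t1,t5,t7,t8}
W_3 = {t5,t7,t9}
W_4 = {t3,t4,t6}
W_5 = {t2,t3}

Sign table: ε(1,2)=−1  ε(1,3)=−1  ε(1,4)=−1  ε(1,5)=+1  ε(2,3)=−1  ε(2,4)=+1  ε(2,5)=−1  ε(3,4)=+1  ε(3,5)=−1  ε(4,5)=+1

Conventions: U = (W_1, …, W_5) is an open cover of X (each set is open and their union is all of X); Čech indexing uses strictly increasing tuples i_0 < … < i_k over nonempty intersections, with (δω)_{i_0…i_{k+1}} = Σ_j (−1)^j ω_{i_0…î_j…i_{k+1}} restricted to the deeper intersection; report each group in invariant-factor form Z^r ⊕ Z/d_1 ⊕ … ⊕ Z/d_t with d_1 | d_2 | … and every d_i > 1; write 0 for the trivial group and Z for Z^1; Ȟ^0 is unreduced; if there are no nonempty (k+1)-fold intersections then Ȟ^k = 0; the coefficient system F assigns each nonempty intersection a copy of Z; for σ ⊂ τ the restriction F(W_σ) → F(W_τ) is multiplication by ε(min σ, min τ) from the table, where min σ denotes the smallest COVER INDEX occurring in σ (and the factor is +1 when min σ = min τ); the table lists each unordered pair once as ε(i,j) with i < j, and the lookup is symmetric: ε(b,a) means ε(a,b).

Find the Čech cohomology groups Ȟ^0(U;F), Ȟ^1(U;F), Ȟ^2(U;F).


nerve of the cover:
  W12={t1,t8} W13={t9} W14={t6} W15={t2} W23={t5,t7} W45={t3}
C dims 5,6; δ0: rk 5, SNF 1^4·2
Ȟ^0 = (5 − 5) − 0 = 0, so Ȟ^0 ≅ 0
Ȟ^1 = (6 − 0) − 5 = 1 plus torsion [2], so Ȟ^1 ≅ Z ⊕ Z/2
Ȟ^2 = (0 − 0) − 0 = 0, so Ȟ^2 ≅ 0

Ȟ^0(U;F) ≅ 0, Ȟ^1(U;F) ≅ Z ⊕ Z/2, Ȟ^2(U;F) ≅ 0


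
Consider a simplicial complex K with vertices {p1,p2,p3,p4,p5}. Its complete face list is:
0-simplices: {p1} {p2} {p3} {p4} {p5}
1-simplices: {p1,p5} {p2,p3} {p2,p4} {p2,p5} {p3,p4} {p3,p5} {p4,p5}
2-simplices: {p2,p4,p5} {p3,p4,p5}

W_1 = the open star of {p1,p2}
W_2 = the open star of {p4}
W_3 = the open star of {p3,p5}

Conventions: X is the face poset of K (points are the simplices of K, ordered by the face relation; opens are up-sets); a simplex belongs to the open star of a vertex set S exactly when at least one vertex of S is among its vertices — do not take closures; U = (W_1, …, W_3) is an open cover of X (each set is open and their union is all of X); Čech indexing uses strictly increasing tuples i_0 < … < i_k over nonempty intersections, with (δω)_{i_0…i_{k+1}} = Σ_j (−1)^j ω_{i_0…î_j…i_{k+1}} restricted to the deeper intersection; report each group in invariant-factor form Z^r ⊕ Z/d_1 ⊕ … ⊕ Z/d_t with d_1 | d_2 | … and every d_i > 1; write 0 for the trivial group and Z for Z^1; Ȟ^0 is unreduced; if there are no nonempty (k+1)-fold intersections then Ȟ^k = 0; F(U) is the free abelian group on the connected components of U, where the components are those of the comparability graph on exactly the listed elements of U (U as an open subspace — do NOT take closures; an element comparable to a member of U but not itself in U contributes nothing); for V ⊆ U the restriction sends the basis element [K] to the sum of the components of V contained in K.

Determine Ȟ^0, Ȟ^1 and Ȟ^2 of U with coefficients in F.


Ȟ^0 ≅ Z; Ȟ^1 ≅ Z; Ȟ^2 ≅ 0

nerve simplices:
  W1={{p1},{p2},{p1,p5},{p2,p3},{p2,p4},{p2,p5},{p2,p4,p5}} W2={{p4},{p2,p4},{p3,p4},{p4,p5},{p2,p4,p5},{p3,p4,p5}} W3={{p3},{p5},{p1,p5},{p2,p3},{p2,p5},{p3,p4},{p3,p5},{p4,p5},{p2,p4,p5},{p3,p4,p5}}
  W12={{p2,p4},{p2,p4,p5}} W13={{p1,p5},{p2,p3},{p2,p5},{p2,p4,p5}} W23={{p3,p4},{p4,p5},{p2,p4,p5},{p3,p4,p5}}
  W123={{p2,p4,p5}}
components per intersection:
  W1: {{p1},{p1,p5}} {{p2},{p2,p3},{p2,p4},{p2,p5},{p2,p4,p5}}
  W2: {{p4},{p2,p4},{p3,p4},{p4,p5},{p2,p4,p5},{p3,p4,p5}}
  W3: {{p3},{p5},{p1,p5},{p2,p3},{p2,p5},{p3,p4},{p3,p5},{p4,p5},{p2,p4,p5},{p3,p4,p5}}
  W12: {{p2,p4},{p2,p4,p5}}
  W13: {{p1,p5}} {{p2,p3}} {{p2,p5},{p2,p4,p5}}
  W23: {{p3,p4},{p4,p5},{p2,p4,p5},{p3,p4,p5}}
  W123: {{p2,p4,p5}}
C dims 4,5,1; δ0: rk 3, SNF 1^3; δ1: rk 1, SNF 1^1
degree 0: 4−3−0 = 1 → Ȟ^0 ≅ Z
degree 1: 5−1−3 = 1 → Ȟ^1 ≅ Z
degree 2: 1−0−1 = 0 → Ȟ^2 ≅ 0


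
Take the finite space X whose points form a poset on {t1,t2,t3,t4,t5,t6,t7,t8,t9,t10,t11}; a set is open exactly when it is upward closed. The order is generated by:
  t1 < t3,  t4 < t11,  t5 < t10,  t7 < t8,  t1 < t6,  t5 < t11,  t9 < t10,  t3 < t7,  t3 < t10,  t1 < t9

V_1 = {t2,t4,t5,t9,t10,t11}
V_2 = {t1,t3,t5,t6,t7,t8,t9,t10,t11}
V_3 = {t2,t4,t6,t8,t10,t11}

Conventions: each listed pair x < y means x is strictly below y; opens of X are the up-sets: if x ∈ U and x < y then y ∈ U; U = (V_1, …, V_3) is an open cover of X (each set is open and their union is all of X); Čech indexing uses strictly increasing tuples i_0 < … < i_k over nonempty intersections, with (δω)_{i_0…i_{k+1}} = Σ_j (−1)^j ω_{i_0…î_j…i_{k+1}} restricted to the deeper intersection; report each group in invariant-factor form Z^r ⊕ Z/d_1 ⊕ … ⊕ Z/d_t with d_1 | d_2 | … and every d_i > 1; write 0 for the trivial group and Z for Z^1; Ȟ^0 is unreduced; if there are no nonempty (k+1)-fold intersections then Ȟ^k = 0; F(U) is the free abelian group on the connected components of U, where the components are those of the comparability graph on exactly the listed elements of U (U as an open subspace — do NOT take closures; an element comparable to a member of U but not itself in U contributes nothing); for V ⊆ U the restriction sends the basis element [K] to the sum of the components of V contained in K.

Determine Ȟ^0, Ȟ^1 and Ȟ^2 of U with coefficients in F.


nerve simplices:
  V12={t5,t9,t10,t11} V13={t2,t4,t10,t11} V23={t6,t8,t10,t11}
  V123={t10,t11}
components per intersection:
  V1: {t2} {t4,t5,t9,t10,t11}
  V2: {t1,t3,t5,t6,t7,t8,t9,t10,t11}
  V3: {t2} {t4,t11} {t6} {t8} {t10}
  V12: {t5,t9,t10,t11}
  V13: {t2} {t4,t11} {t10}
  V23: {t6} {t8} {t10} {t11}
  V123: {t10} {t11}
C dims 8,8,2; δ0: rk 6, SNF 1^6; δ1: rk 2, SNF 1^2
degree 0: 8−6−0 = 2 → Ȟ^0 ≅ Z^2
degree 1: 8−2−6 = 0 → Ȟ^1 ≅ 0
degree 2: 2−0−2 = 0 → Ȟ^2 ≅ 0

Ȟ^0(U;F) ≅ Z^2; Ȟ^1(U;F) ≅ 0; Ȟ^2(U;F) ≅ 0


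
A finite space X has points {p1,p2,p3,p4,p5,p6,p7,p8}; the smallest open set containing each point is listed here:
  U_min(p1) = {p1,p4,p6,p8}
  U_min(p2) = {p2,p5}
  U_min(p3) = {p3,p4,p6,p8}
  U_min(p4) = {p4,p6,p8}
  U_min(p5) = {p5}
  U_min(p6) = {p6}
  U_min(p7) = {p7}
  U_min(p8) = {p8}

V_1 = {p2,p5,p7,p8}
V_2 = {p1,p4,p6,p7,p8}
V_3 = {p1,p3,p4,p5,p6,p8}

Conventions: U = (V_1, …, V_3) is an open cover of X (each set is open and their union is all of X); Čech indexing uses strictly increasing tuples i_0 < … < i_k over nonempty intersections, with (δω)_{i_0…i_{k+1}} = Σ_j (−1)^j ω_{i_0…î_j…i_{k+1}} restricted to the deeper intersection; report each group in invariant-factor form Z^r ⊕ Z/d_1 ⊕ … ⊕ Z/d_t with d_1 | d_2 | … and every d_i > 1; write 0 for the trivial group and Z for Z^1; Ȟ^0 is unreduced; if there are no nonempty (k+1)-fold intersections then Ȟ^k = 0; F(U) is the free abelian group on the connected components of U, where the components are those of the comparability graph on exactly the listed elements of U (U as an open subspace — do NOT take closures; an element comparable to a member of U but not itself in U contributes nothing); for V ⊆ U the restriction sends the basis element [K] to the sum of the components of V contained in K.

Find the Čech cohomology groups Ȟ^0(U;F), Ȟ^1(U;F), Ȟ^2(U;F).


nerve simplices:
  V12={p7,p8} V13={p5,p8} V23={p1,p4,p6,p8}
  V123={p8}
components per intersection:
  V1: {p2,p5} {p7} {p8}
  V2: {p1,p4,p6,p8} {p7}
  V3: {p1,p3,p4,p6,p8} {p5}
  V12: {p7} {p8}
  V13: {p5} {p8}
  V23: {p1,p4,p6,p8}
  V123: {p8}
C dims 7,5,1; δ0: rk 4, SNF 1^4; δ1: rk 1, SNF 1^1
degree 0: 7−4−0 = 3 → Ȟ^0 ≅ Z^3
degree 1: 5−1−4 = 0 → Ȟ^1 ≅ 0
degree 2: 1−0−1 = 0 → Ȟ^2 ≅ 0

Ȟ^0 = Z^3,  Ȟ^1 = 0,  Ȟ^2 = 0


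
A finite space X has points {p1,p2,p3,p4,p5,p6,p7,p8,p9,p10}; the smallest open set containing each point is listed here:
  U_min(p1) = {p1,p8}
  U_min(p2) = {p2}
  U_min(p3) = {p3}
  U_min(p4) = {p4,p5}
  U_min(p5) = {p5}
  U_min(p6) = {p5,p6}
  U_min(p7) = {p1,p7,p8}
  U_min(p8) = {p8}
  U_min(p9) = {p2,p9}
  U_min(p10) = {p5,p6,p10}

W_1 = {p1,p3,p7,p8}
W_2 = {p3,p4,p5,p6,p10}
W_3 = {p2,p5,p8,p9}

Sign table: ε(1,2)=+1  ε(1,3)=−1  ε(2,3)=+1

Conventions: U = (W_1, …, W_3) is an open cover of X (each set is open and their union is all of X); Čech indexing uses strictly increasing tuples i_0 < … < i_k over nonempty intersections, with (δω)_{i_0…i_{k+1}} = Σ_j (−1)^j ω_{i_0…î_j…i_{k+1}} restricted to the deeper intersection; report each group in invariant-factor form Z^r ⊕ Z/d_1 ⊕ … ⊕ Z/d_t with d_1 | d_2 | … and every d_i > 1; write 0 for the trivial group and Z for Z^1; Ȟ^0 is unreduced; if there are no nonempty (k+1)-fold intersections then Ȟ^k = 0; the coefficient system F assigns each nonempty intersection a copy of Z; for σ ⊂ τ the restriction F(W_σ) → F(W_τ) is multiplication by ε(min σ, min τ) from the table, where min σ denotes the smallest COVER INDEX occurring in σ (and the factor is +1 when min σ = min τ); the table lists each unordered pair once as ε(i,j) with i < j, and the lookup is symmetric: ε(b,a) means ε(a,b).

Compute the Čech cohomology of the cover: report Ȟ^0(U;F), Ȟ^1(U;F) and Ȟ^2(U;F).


nerve of the cover:
  W12={p3} W13={p8} W23={p5}
C dims 3,3; δ0: rk 3, SNF 1^2·2
Ȟ^0 = (3 − 3) − 0 = 0, so Ȟ^0 ≅ 0
Ȟ^1 = (3 − 0) − 3 = 0 plus torsion [2], so Ȟ^1 ≅ Z/2
Ȟ^2 = (0 − 0) − 0 = 0, so Ȟ^2 ≅ 0

Ȟ^0 ≅ 0, Ȟ^1 ≅ Z/2 and Ȟ^2 ≅ 0


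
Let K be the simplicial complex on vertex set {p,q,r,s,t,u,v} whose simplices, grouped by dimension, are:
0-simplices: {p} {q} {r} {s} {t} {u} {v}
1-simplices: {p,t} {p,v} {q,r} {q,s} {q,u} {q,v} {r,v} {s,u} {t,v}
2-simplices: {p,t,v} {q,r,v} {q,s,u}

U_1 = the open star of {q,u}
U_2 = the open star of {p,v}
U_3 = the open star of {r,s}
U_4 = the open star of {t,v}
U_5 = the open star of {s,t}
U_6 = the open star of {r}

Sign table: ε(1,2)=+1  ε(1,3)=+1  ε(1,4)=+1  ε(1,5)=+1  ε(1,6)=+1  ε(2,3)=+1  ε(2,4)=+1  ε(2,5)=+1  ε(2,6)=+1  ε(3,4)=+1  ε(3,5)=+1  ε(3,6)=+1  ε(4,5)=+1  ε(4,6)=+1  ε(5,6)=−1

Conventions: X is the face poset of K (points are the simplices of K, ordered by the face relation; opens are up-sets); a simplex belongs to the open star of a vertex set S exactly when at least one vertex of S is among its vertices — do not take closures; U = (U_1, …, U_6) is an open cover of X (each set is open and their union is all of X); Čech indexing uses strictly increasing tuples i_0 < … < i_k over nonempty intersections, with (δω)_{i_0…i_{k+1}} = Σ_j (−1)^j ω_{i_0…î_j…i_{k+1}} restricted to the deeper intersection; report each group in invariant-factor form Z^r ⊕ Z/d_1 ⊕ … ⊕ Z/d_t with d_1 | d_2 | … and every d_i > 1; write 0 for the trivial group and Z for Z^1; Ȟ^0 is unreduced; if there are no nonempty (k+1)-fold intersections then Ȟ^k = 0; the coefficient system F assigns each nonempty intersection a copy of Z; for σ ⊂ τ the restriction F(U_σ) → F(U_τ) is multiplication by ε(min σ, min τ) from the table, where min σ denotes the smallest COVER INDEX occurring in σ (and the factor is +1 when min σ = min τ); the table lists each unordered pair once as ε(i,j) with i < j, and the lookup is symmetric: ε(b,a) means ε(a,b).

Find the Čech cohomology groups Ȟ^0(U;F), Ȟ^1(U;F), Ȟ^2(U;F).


Ȟ^0(U;F) ≅ Z, Ȟ^1(U;F) ≅ Z and Ȟ^2(U;F) ≅ 0

nonempty overlaps:
  U1={{q},{u},{q,r},{q,s},{q,u},{q,v},{s,u},{q,r,v},{q,s,u}} U2={{p},{v},{p,t},{p,v},{q,v},{r,v},{t,v},{p,t,v},{q,r,v}} U3={{r},{s},{q,r},{q,s},{r,v},{s,u},{q,r,v},{q,s,u}} U4={{t},{v},{p,t},{p,v},{q,v},{r,v},{t,v},{p,t,v},{q,r,v}} U5={{s},{t},{p,t},{q,s},{s,u},{t,v},{p,t,v},{q,s,u}} U6={{r},{q,r},{r,v},{q,r,v}}
  U12={{q,v},{q,r,v}} U13={{q,r},{q,s},{s,u},{q,r,v},{q,s,u}} U14={{q,v},{q,r,v}} U15={{q,s},{s,u},{q,s,u}} U16={{q,r},{q,r,v}} U23={{r,v},{q,r,v}} U24={{v},{p,t},{p,v},{q,v},{r,v},{t,v},{p,t,v},{q,r,v}} U25={{p,t},{t,v},{p,t,v}} U26={{r,v},{q,r,v}} U34={{r,v},{q,r,v}} U35={{s},{q,s},{s,u},{q,s,u}} U36={{r},{q,r},{r,v},{q,r,v}} U45={{t},{p,t},{t,v},{p,t,v}} U46={{r,v},{q,r,v}}
  U123={{q,r,v}} U124={{q,v},{q,r,v}} U126={{q,r,v}} U134={{q,r,v}} U135={{q,s},{s,u},{q,s,u}} U136={{q,r},{q,r,v}} U146={{q,r,v}} U234={{r,v},{q,r,v}} U236={{r,v},{q,r,v}} U245={{p,t},{t,v},{p,t,v}} U246={{r,v},{q,r,v}} U346={{r,v},{q,r,v}}
  U1234={{q,r,v}} U1236={{q,r,v}} U1246={{q,r,v}} U1346={{q,r,v}} U2346={{r,v},{q,r,v}}
  U12346={{q,r,v}}
C dims 6,14,12,5; δ0: rk 5, SNF 1^5; δ1: rk 8, SNF 1^8; δ2: rk 4, SNF 1^4
degree 0: 6−5−0 = 1 → Ȟ^0 ≅ Z
degree 1: 14−8−5 = 1 → Ȟ^1 ≅ Z
degree 2: 12−4−8 = 0 → Ȟ^2 ≅ 0


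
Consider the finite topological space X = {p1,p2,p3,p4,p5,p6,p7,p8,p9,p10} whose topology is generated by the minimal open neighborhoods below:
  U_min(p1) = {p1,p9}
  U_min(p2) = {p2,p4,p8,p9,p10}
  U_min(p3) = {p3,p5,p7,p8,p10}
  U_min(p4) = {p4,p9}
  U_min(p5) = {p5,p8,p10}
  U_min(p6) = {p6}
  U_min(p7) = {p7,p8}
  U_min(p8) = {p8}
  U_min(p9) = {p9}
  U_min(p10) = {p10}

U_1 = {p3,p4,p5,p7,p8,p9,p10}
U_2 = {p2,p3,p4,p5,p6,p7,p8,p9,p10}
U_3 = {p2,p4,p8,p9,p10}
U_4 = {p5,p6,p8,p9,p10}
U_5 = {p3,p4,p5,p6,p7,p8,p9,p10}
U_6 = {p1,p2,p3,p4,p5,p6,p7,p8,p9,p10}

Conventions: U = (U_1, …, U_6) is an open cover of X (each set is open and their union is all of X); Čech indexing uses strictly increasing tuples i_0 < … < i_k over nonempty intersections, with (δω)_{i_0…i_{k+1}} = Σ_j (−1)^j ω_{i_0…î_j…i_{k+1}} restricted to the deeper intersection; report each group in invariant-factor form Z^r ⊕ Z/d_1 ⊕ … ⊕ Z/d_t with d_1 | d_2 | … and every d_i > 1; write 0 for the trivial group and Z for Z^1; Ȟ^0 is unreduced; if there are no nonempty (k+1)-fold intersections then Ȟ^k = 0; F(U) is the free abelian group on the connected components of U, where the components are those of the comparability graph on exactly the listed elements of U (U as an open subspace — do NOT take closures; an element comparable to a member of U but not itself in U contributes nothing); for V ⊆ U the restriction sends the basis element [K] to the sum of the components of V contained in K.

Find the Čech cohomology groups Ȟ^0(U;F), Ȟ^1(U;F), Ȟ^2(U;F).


nerve simplices:
  U12={p3,p4,p5,p7,p8,p9,p10} U13={p4,p8,p9,p10} U14={p5,p8,p9,p10} U15={p3,p4,p5,p7,p8,p9,p10} U16={p3,p4,p5,p7,p8,p9,p10} U23={p2,p4,p8,p9,p10} U24={p5,p6,p8,p9,p10} U25={p3,p4,p5,p6,p7,p8,p9,p10} U26={p2,p3,p4,p5,p6,p7,p8,p9,p10} U34={p8,p9,p10} U35={p4,p8,p9,p10} U36={p2,p4,p8,p9,p10} U45={p5,p6,p8,p9,p10} U46={p5,p6,p8,p9,p10} U56={p3,p4,p5,p6,p7,p8,p9,p10}
  U123={p4,p8,p9,p10} U124={p5,p8,p9,p10} U125={p3,p4,p5,p7,p8,p9,p10} U126={p3,p4,p5,p7,p8,p9,p10} U134={p8,p9,p10} U135={p4,p8,p9,p10} U136={p4,p8,p9,p10} U145={p5,p8,p9,p10} U146={p5,p8,p9,p10} U156={p3,p4,p5,p7,p8,p9,p10} U234={p8,p9,p10} U235={p4,p8,p9,p10} U236={p2,p4,p8,p9,p10} U245={p5,p6,p8,p9,p10} U246={p5,p6,p8,p9,p10} U256={p3,p4,p5,p6,p7,p8,p9,p10} U345={p8,p9,p10} U346={p8,p9,p10} U356={p4,p8,p9,p10} U456={p5,p6,p8,p9,p10}
  U1234={p8,p9,p10} U1235={p4,p8,p9,p10} U1236={p4,p8,p9,p10} U1245={p5,p8,p9,p10} U1246={p5,p8,p9,p10} U1256={p3,p4,p5,p7,p8,p9,p10} U1345={p8,p9,p10} U1346={p8,p9,p10} U1356={p4,p8,p9,p10} U1456={p5,p8,p9,p10} U2345={p8,p9,p10} U2346={p8,p9,p10} U2356={p4,p8,p9,p10} U2456={p5,p6,p8,p9,p10} U3456={p8,p9,p10}
  U12345={p8,p9,p10} U12346={p8,p9,p10} U12356={p4,p8,p9,p10} U12456={p5,p8,p9,p10} U13456={p8,p9,p10} U23456={p8,p9,p10}
  U123456={p8,p9,p10}
components per intersection:
  U1: {p3,p5,p7,p8,p10} {p4,p9}
  U2: {p2,p3,p4,p5,p7,p8,p9,p10} {p6}
  U3: {p2,p4,p8,p9,p10}
  U4: {p5,p8,p10} {p6} {p9}
  U5: {p3,p5,p7,p8,p10} {p4,p9} {p6}
  U6: {p1,p2,p3,p4,p5,p7,p8,p9,p10} {p6}
  U12: {p3,p5,p7,p8,p10} {p4,p9}
  U13: {p4,p9} {p8} {p10}
  U14: {p5,p8,p10} {p9}
  U15: {p3,p5,p7,p8,p10} {p4,p9}
  U16: {p3,p5,p7,p8,p10} {p4,p9}
  U23: {p2,p4,p8,p9,p10}
  U24: {p5,p8,p10} {p6} {p9}
  U25: {p3,p5,p7,p8,p10} {p4,p9} {p6}
  U26: {p2,p3,p4,p5,p7,p8,p9,p10} {p6}
  U34: {p8} {p9} {p10}
  U35: {p4,p9} {p8} {p10}
  U36: {p2,p4,p8,p9,p10}
  U45: {p5,p8,p10} {p6} {p9}
  U46: {p5,p8,p10} {p6} {p9}
  U56: {p3,p5,p7,p8,p10} {p4,p9} {p6}
  U123: {p4,p9} {p8} {p10}
  U124: {p5,p8,p10} {p9}
  U125: {p3,p5,p7,p8,p10} {p4,p9}
  U126: {p3,p5,p7,p8,p10} {p4,p9}
  U134: {p8} {p9} {p10}
  U135: {p4,p9} {p8} {p10}
  U136: {p4,p9} {p8} {p10}
  U145: {p5,p8,p10} {p9}
  U146: {p5,p8,p10} {p9}
  U156: {p3,p5,p7,p8,p10} {p4,p9}
  U234: {p8} {p9} {p10}
  U235: {p4,p9} {p8} {p10}
  U236: {p2,p4,p8,p9,p10}
  U245: {p5,p8,p10} {p6} {p9}
  U246: {p5,p8,p10} {p6} {p9}
  U256: {p3,p5,p7,p8,p10} {p4,p9} {p6}
  U345: {p8} {p9} {p10}
  U346: {p8} {p9} {p10}
  U356: {p4,p9} {p8} {p10}
  U456: {p5,p8,p10} {p6} {p9}
  U1234: {p8} {p9} {p10}
  U1235: {p4,p9} {p8} {p10}
  U1236: {p4,p9} {p8} {p10}
  U1245: {p5,p8,p10} {p9}
  U1246: {p5,p8,p10} {p9}
  U1256: {p3,p5,p7,p8,p10} {p4,p9}
  U1345: {p8} {p9} {p10}
  U1346: {p8} {p9} {p10}
  U1356: {p4,p9} {p8} {p10}
  U1456: {p5,p8,p10} {p9}
  U2345: {p8} {p9} {p10}
  U2346: {p8} {p9} {p10}
  U2356: {p4,p9} {p8} {p10}
  U2456: {p5,p8,p10} {p6} {p9}
  U3456: {p8} {p9} {p10}
  U12345: {p8} {p9} {p10}
  U12346: {p8} {p9} {p10}
  U12356: {p4,p9} {p8} {p10}
  U12456: {p5,p8,p10} {p9}
  U13456: {p8} {p9} {p10}
  U23456: {p8} {p9} {p10}
  U123456: {p8} {p9} {p10}
C dims 13,36,52,41; δ0: rk 11, SNF 1^11; δ1: rk 25, SNF 1^25; δ2: rk 27, SNF 1^27
degree 0: 13−11−0 = 2 → Ȟ^0 ≅ Z^2
degree 1: 36−25−11 = 0 → Ȟ^1 ≅ 0
degree 2: 52−27−25 = 0 → Ȟ^2 ≅ 0

Ȟ^0 ≅ Z^2; Ȟ^1 ≅ 0; Ȟ^2 ≅ 0


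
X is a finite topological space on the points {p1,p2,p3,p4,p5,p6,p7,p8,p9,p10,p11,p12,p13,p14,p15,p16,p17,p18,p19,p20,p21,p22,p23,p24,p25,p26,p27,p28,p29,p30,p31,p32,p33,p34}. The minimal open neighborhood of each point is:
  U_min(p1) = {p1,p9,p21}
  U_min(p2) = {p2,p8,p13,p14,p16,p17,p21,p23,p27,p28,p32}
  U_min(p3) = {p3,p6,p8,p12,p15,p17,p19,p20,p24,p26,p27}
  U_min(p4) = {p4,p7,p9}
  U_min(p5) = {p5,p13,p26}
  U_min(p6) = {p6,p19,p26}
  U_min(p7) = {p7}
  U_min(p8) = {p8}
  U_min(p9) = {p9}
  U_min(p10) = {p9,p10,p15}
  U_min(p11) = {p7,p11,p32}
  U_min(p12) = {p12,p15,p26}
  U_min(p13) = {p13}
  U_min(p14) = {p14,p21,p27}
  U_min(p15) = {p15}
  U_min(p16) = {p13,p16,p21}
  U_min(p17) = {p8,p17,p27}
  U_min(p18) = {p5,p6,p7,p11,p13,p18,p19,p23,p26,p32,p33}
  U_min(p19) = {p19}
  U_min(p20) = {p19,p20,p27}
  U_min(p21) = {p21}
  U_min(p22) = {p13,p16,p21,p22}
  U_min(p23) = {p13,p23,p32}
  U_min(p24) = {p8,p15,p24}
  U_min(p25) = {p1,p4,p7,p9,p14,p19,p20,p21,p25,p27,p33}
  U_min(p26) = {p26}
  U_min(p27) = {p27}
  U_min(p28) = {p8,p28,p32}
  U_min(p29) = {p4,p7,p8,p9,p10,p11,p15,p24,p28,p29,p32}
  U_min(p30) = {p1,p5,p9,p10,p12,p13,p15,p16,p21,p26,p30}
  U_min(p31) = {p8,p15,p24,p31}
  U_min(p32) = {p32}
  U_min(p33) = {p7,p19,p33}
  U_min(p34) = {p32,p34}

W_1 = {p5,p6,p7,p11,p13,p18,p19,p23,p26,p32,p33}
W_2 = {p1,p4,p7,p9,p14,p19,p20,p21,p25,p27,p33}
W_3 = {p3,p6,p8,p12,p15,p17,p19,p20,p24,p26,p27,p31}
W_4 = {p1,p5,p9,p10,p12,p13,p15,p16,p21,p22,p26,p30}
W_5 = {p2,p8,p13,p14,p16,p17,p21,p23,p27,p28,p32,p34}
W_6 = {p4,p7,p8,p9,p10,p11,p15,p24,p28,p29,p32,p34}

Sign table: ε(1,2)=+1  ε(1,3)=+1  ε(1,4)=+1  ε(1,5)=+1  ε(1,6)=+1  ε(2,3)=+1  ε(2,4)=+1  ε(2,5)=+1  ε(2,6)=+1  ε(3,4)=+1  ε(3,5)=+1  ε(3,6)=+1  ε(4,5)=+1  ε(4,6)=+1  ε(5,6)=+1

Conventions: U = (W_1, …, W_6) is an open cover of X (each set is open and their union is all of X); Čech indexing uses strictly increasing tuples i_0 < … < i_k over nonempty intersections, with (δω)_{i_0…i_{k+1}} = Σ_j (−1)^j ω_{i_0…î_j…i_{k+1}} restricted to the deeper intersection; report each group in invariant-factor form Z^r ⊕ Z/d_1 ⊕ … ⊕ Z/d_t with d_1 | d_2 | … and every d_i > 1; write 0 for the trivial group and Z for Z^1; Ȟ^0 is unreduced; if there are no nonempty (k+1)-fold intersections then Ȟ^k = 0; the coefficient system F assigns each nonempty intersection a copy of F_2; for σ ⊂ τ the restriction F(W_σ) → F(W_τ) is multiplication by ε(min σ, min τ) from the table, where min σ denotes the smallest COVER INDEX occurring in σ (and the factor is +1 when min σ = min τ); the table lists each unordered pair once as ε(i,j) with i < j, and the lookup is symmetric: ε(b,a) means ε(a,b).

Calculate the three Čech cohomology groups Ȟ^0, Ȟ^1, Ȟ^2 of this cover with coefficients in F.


Ȟ^0 = Z/2, Ȟ^1 = Z/2, Ȟ^2 = Z/2

nerve simplices:
  W12={p7,p19,p33} W13={p6,p19,p26} W14={p5,p13,p26} W15={p13,p23,p32} W16={p7,p11,p32} W23={p19,p20,p27} W24={p1,p9,p21} W25={p14,p21,p27} W26={p4,p7,p9} W34={p12,p15,p26} W35={p8,p17,p27} W36={p8,p15,p24} W45={p13,p16,p21} W46={p9,p10,p15} W56={p8,p28,p32,p34}
  W123={p19} W126={p7} W134={p26} W145={p13} W156={p32} W235={p27} W245={p21} W246={p9} W346={p15} W356={p8}
C dims 6,15,10; δ0: rk_F2 5; δ1: rk_F2 9
degree 0: 6−5−0 = 1 → Ȟ^0 ≅ Z/2
degree 1: 15−9−5 = 1 → Ȟ^1 ≅ Z/2
degree 2: 10−0−9 = 1 → Ȟ^2 ≅ Z/2


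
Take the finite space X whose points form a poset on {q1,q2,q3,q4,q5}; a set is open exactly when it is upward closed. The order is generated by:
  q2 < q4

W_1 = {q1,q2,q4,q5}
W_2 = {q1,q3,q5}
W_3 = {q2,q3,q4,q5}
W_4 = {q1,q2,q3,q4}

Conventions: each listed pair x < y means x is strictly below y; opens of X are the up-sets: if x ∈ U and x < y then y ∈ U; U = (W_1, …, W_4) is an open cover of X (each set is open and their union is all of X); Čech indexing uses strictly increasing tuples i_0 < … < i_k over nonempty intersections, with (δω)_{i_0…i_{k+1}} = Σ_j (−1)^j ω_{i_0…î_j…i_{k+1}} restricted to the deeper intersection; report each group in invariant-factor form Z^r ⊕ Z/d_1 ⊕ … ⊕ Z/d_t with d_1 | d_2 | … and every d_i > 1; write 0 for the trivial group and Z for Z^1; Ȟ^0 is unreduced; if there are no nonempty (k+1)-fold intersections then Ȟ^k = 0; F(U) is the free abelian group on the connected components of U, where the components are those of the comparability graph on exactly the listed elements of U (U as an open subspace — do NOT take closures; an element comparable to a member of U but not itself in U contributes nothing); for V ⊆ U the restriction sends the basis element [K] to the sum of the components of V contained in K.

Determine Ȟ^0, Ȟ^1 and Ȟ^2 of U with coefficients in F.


Ȟ^0(U;F) ≅ Z^4,  Ȟ^1(U;F) ≅ 0,  Ȟ^2(U;F) ≅ 0

nonempty intersections:
  W12={q1,q5} W13={q2,q4,q5} W14={q1,q2,q4} W23={q3,q5} W24={q1,q3} W34={q2,q3,q4}
  W123={q5} W124={q1} W134={q2,q4} W234={q3}
components per intersection:
  W1: {q1} {q2,q4} {q5}
  W2: {q1} {q3} {q5}
  W3: {q2,q4} {q3} {q5}
  W4: {q1} {q2,q4} {q3}
  W12: {q1} {q5}
  W13: {q2,q4} {q5}
  W14: {q1} {q2,q4}
  W23: {q3} {q5}
  W24: {q1} {q3}
  W34: {q2,q4} {q3}
  W123: {q5}
  W124: {q1}
  W134: {q2,q4}
  W234: {q3}
C dims 12,12,4; δ0: rk 8, SNF 1^8; δ1: rk 4, SNF 1^4
Ȟ^0: (12−8)−0=4 ⇒ Z^4
Ȟ^1: (12−4)−8=0 ⇒ 0
Ȟ^2: (4−0)−4=0 ⇒ 0


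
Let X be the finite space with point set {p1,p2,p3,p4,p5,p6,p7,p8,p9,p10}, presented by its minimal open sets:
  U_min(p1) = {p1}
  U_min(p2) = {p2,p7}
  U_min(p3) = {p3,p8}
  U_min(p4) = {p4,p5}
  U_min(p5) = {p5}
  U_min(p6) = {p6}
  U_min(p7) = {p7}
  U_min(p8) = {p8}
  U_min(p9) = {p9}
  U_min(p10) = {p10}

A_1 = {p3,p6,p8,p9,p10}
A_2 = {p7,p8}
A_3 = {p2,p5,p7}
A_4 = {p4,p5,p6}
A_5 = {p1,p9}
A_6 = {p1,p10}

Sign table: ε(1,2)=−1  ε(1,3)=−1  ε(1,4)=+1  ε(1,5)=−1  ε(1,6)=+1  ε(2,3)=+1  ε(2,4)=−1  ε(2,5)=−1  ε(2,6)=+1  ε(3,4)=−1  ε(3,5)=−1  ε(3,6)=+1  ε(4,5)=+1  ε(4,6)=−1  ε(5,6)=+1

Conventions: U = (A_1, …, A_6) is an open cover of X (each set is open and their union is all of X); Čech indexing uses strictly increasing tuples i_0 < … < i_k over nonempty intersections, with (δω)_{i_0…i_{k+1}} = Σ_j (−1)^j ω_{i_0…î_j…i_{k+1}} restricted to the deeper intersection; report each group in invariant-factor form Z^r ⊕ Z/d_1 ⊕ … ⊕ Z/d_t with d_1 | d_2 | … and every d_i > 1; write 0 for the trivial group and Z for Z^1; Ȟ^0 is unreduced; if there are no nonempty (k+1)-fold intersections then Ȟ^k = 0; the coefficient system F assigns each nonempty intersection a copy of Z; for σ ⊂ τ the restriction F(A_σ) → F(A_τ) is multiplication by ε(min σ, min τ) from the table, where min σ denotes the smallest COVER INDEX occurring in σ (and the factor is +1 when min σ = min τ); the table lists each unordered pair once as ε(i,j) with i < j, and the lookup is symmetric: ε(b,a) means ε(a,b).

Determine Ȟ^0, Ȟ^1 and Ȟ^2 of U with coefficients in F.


intersection data:
  A12={p8} A14={p6} A15={p9} A16={p10} A23={p7} A34={p5} A56={p1}
C dims 6,7; δ0: rk 6, SNF 1^5·2
Ȟ^0 = (6 − 6) − 0 = 0, so Ȟ^0 ≅ 0
Ȟ^1 = (7 − 0) − 6 = 1 plus torsion [2], so Ȟ^1 ≅ Z ⊕ Z/2
Ȟ^2 = (0 − 0) − 0 = 0, so Ȟ^2 ≅ 0

Ȟ^0 ≅ 0, Ȟ^1 ≅ Z ⊕ Z/2, Ȟ^2 ≅ 0


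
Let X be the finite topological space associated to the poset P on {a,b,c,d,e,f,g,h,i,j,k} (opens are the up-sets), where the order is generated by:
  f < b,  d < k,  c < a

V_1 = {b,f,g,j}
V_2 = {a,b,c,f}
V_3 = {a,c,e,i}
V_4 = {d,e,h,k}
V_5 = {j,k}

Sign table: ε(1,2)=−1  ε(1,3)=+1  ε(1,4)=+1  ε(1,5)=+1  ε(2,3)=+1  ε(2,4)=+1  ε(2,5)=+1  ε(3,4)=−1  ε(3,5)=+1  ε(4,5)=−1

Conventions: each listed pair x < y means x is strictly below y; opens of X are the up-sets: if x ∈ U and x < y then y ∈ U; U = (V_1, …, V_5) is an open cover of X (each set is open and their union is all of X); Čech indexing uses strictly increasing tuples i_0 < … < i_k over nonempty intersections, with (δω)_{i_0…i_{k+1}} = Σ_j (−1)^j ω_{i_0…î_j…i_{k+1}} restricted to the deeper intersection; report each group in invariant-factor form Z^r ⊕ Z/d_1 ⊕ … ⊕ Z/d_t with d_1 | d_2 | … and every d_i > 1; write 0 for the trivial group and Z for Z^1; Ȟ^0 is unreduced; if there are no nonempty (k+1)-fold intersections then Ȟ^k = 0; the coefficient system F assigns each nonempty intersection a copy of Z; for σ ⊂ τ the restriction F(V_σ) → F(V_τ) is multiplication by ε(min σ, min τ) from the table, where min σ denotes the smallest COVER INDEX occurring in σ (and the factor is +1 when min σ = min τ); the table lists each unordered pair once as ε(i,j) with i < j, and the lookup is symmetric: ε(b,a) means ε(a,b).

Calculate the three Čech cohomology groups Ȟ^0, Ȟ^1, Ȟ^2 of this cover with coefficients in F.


Ȟ^0 ≅ 0; Ȟ^1 ≅ Z/2; Ȟ^2 ≅ 0

nerve simplices:
  V12={b,f} V15={j} V23={a,c} V34={e} V45={k}
C dims 5,5; δ0: rk 5, SNF 1^4·2
degree 0: 5−5−0 = 0 → Ȟ^0 ≅ 0
degree 1: 5−0−5 = 0 plus torsion [2] → Ȟ^1 ≅ Z/2
degree 2: 0−0−0 = 0 → Ȟ^2 ≅ 0


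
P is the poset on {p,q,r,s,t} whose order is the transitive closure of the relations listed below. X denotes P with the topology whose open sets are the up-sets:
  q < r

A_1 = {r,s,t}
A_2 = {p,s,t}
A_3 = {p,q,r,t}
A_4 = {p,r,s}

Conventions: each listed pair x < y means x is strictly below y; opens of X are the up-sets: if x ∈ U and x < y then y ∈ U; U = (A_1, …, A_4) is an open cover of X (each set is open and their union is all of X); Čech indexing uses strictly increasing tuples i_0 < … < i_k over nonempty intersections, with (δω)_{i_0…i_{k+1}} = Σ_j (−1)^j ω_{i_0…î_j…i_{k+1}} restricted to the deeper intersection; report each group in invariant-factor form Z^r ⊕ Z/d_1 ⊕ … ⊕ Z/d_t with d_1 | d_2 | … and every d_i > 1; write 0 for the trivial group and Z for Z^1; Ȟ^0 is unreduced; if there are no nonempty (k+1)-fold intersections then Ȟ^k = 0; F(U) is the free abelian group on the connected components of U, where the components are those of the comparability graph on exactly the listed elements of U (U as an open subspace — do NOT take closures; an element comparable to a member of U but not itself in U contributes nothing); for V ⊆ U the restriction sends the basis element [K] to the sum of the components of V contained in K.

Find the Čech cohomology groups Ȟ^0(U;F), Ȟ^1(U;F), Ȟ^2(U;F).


cover nerve:
  A12={s,t} A13={r,t} A14={r,s} A23={p,t} A24={p,s} A34={p,r}
  A123={t} A124={s} A134={r} A234={p}
components per intersection:
  A1: {r} {s} {t}
  A2: {p} {s} {t}
  A3: {p} {q,r} {t}
  A4: {p} {r} {s}
  A12: {s} {t}
  A13: {r} {t}
  A14: {r} {s}
  A23: {p} {t}
  A24: {p} {s}
  A34: {p} {r}
  A123: {t}
  A124: {s}
  A134: {r}
  A234: {p}
C dims 12,12,4; δ0: rk 8, SNF 1^8; δ1: rk 4, SNF 1^4
Ȟ^0: (12−8)−0=4 ⇒ Z^4
Ȟ^1: (12−4)−8=0 ⇒ 0
Ȟ^2: (4−0)−4=0 ⇒ 0

Ȟ^0(U;F) ≅ Z^4,  Ȟ^1(U;F) ≅ 0,  Ȟ^2(U;F) ≅ 0


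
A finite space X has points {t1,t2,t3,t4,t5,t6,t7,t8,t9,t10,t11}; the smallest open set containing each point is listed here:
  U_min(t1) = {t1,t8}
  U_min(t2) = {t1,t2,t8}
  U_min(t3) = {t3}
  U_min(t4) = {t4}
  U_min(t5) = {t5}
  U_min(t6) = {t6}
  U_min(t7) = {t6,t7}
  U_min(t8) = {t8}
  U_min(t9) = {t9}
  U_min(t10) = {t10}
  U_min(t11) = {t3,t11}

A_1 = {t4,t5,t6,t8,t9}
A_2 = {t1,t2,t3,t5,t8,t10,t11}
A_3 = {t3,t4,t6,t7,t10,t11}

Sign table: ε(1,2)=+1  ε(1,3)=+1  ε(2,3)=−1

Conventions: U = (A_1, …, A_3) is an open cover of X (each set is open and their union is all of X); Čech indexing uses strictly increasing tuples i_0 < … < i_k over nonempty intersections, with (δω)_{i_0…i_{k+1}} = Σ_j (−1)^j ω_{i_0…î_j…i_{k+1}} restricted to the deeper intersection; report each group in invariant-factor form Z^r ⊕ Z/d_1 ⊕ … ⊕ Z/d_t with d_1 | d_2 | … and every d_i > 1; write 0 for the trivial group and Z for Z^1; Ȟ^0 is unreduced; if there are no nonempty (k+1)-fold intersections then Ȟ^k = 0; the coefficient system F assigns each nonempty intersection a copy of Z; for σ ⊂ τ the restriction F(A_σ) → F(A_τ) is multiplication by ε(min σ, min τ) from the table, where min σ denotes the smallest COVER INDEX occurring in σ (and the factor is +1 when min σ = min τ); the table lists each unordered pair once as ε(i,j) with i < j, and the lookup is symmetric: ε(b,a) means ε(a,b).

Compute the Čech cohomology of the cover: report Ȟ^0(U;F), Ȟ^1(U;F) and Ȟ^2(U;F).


Ȟ^0(U;F) ≅ 0, Ȟ^1(U;F) ≅ Z/2 and Ȟ^2(U;F) ≅ 0

intersection data:
  A12={t5,t8} A13={t4,t6} A23={t3,t10,t11}
C dims 3,3; δ0: rk 3, SNF 1^2·2
Ȟ^0 = (3 − 3) − 0 = 0, so Ȟ^0 ≅ 0
Ȟ^1 = (3 − 0) − 3 = 0 plus torsion [2], so Ȟ^1 ≅ Z/2
Ȟ^2 = (0 − 0) − 0 = 0, so Ȟ^2 ≅ 0


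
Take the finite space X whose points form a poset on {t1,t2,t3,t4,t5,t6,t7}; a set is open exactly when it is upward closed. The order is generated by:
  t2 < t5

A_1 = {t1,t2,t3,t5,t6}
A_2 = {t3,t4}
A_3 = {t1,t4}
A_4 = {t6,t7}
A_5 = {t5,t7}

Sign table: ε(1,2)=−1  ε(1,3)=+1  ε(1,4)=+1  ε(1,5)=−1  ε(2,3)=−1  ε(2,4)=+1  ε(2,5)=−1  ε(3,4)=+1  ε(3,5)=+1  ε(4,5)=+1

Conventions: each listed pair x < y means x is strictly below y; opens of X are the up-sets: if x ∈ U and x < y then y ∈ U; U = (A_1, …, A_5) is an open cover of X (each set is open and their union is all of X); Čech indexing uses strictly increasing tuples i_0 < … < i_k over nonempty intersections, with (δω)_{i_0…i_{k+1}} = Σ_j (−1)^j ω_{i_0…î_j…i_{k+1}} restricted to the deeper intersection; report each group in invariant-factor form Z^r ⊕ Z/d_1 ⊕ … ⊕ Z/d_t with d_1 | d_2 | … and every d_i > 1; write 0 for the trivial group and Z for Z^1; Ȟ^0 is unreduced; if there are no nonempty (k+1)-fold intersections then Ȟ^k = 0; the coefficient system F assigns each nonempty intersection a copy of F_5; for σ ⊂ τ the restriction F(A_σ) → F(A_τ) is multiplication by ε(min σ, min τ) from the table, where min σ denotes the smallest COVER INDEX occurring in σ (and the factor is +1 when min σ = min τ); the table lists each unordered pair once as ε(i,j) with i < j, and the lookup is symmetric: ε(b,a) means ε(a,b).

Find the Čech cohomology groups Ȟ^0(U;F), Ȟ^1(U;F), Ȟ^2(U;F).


nonempty intersections:
  A12={t3} A13={t1} A14={t6} A15={t5} A23={t4} A45={t7}
C dims 5,6; δ0: rk_F5 5
Ȟ^0: (5−5)−0=0 ⇒ 0
Ȟ^1: (6−0)−5=1 ⇒ Z/5
Ȟ^2: (0−0)−0=0 ⇒ 0

Ȟ^0(U;F) ≅ 0,  Ȟ^1(U;F) ≅ Z/5,  Ȟ^2(U;F) ≅ 0


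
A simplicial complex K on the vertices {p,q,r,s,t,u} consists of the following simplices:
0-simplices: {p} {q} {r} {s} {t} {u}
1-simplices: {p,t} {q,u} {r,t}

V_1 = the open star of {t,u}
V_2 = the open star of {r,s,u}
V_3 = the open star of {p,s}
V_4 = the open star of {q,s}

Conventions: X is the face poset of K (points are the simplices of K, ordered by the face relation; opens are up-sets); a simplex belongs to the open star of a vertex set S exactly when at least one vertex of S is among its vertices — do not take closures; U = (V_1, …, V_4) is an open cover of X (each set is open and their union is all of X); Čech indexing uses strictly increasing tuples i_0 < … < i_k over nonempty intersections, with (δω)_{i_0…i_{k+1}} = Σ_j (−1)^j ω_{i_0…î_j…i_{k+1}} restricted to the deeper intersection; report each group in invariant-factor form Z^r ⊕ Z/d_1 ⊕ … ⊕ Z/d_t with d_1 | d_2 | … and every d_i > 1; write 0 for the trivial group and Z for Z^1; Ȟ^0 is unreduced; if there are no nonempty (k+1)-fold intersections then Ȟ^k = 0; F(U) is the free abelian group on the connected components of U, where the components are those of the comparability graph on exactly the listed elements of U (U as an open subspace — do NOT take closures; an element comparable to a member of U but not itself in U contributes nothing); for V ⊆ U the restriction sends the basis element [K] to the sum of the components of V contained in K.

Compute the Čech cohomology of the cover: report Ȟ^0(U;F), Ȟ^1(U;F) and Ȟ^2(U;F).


nonempty overlaps:
  V1={{t},{u},{p,t},{q,u},{r,t}} V2={{r},{s},{u},{q,u},{r,t}} V3={{p},{s},{p,t}} V4={{q},{s},{q,u}}
  V12={{u},{q,u},{r,t}} V13={{p,t}} V14={{q,u}} V23={{s}} V24={{s},{q,u}} V34={{s}}
  V124={{q,u}} V234={{s}}
components per intersection:
  V1: {{t},{p,t},{r,t}} {{u},{q,u}}
  V2: {{r},{r,t}} {{s}} {{u},{q,u}}
  V3: {{p},{p,t}} {{s}}
  V4: {{q},{q,u}} {{s}}
  V12: {{u},{q,u}} {{r,t}}
  V13: {{p,t}}
  V14: {{q,u}}
  V23: {{s}}
  V24: {{s}} {{q,u}}
  V34: {{s}}
  V124: {{q,u}}
  V234: {{s}}
C dims 9,8,2; δ0: rk 6, SNF 1^6; δ1: rk 2, SNF 1^2
degree 0: 9−6−0 = 3 → Ȟ^0 ≅ Z^3
degree 1: 8−2−6 = 0 → Ȟ^1 ≅ 0
degree 2: 2−0−2 = 0 → Ȟ^2 ≅ 0

Ȟ^0 ≅ Z^3, Ȟ^1 ≅ 0, Ȟ^2 ≅ 0
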